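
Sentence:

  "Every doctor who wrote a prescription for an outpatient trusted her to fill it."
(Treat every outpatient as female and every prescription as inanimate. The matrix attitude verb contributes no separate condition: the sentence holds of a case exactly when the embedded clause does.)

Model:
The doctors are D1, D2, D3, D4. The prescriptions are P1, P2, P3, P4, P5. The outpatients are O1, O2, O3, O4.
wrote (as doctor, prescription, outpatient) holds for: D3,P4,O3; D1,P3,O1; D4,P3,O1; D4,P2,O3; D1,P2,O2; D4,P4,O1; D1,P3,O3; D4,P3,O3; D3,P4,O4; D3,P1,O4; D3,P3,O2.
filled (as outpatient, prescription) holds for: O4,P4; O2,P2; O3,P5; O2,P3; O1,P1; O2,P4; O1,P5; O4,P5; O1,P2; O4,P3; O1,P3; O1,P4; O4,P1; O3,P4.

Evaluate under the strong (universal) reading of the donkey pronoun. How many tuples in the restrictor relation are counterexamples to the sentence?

3

"her" takes "an outpatient" as antecedent and "it" takes "a prescription"; both are donkey pronouns co-varying with the restrictor.
Strong reading: for every (d,p,o) with wrote(d,p,o), filled(o,p).
Restrictor triples: (D1,P2,O2)→filled(O2,P2) ✓  (D1,P3,O1)→filled(O1,P3) ✓  (D1,P3,O3)→filled(O3,P3) ✗  (D3,P1,O4)→filled(O4,P1) ✓  (D3,P3,O2)→filled(O2,P3) ✓  (D3,P4,O3)→filled(O3,P4) ✓  (D3,P4,O4)→filled(O4,P4) ✓  (D4,P2,O3)→filled(O3,P2) ✗  (D4,P3,O1)→filled(O1,P3) ✓  (D4,P3,O3)→filled(O3,P3) ✗  (D4,P4,O1)→filled(O1,P4) ✓
Counterexamples (restrictor triples failing the scope): 3.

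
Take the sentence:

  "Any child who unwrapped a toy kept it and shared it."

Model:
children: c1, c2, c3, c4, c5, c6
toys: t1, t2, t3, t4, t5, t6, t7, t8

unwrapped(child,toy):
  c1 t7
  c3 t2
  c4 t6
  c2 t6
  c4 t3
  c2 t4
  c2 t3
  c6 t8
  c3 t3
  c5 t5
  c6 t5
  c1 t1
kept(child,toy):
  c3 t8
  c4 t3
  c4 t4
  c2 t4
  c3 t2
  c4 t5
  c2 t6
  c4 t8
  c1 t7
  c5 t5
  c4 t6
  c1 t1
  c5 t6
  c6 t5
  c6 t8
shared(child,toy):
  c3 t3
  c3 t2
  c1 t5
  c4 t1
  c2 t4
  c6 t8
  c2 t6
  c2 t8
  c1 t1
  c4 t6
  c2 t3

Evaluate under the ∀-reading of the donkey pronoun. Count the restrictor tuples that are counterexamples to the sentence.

6

"it" takes "a toy" as antecedent — a donkey pronoun bound across the clause boundary.
Strong reading: for every (c,t) with unwrapped(c,t), kept(c,t) ∧ shared(c,t).
Restrictor pairs: (c1,t1) ✓  (c1,t7) ✗  (c2,t3) ✗  (c2,t4) ✓  (c2,t6) ✓  (c3,t2) ✓  (c3,t3) ✗  (c4,t3) ✗  (c4,t6) ✓  (c5,t5) ✗  (c6,t5) ✗  (c6,t8) ✓
Counterexamples (restrictor pairs failing the scope): 6.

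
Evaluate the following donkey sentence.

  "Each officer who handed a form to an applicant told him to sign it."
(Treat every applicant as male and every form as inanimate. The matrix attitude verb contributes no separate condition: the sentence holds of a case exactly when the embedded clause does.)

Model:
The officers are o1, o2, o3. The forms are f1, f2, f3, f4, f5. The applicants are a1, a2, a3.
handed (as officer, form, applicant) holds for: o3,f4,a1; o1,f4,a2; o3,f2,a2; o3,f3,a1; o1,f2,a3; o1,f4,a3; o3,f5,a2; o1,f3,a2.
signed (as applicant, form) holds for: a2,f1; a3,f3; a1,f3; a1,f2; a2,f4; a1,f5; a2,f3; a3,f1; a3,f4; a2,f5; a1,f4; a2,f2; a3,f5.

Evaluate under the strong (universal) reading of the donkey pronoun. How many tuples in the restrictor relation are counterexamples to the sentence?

1

"him" takes "an applicant" as antecedent and "it" takes "a form"; both are donkey pronouns co-varying with the restrictor.
Strong reading: for every (o,f,a) with handed(o,f,a), signed(a,f).
Restrictor triples: (o1,f2,a3)→signed(a3,f2) ✗  (o1,f3,a2)→signed(a2,f3) ✓  (o1,f4,a2)→signed(a2,f4) ✓  (o1,f4,a3)→signed(a3,f4) ✓  (o3,f2,a2)→signed(a2,f2) ✓  (o3,f3,a1)→signed(a1,f3) ✓  (o3,f4,a1)→signed(a1,f4) ✓  (o3,f5,a2)→signed(a2,f5) ✓
Counterexamples (restrictor triples failing the scope): 1.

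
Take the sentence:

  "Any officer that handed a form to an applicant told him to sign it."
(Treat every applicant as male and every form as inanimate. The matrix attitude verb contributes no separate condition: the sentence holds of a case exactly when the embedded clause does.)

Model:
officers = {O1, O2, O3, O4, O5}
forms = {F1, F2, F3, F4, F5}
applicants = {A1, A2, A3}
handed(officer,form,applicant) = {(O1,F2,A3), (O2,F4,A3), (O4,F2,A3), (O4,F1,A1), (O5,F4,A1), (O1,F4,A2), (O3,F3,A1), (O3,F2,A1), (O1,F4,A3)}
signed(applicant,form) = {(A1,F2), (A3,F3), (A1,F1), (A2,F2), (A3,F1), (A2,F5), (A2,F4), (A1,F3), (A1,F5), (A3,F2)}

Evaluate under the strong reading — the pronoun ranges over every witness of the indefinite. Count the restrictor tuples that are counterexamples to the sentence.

3

"him" takes "an applicant" as antecedent and "it" takes "a form"; both are donkey pronouns co-varying with the restrictor.
Strong reading: for every (o,f,a) with handed(o,f,a), signed(a,f).
Restrictor triples: (O1,F2,A3)→signed(A3,F2) ✓  (O1,F4,A2)→signed(A2,F4) ✓  (O1,F4,A3)→signed(A3,F4) ✗  (O2,F4,A3)→signed(A3,F4) ✗  (O3,F2,A1)→signed(A1,F2) ✓  (O3,F3,A1)→signed(A1,F3) ✓  (O4,F1,A1)→signed(A1,F1) ✓  (O4,F2,A3)→signed(A3,F2) ✓  (O5,F4,A1)→signed(A1,F4) ✗
Counterexamples (restrictor triples failing the scope): 3.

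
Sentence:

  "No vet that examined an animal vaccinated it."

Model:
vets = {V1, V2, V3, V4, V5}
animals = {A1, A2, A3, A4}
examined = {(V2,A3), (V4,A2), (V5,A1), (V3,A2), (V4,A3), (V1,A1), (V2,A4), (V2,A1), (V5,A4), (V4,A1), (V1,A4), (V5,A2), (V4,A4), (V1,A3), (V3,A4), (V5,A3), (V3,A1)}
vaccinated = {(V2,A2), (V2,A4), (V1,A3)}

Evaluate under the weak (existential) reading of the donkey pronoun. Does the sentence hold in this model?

False

"it" takes "an animal" as antecedent — a donkey pronoun bound across the clause boundary.
Truth condition: for no (v,a) with examined(v,a) does vaccinated(v,a) hold.
Restrictor pairs — does the scope hold? (V1,A1):fails  (V1,A3):holds  (V1,A4):fails  (V2,A1):fails  (V2,A3):fails  (V2,A4):holds  (V3,A1):fails  (V3,A2):fails  (V3,A4):fails  (V4,A1):fails  (V4,A2):fails  (V4,A3):fails  (V4,A4):fails  (V5,A1):fails  (V5,A2):fails  (V5,A3):fails  (V5,A4):fails
Scope holds for 2 pair(s), so the sentence is false.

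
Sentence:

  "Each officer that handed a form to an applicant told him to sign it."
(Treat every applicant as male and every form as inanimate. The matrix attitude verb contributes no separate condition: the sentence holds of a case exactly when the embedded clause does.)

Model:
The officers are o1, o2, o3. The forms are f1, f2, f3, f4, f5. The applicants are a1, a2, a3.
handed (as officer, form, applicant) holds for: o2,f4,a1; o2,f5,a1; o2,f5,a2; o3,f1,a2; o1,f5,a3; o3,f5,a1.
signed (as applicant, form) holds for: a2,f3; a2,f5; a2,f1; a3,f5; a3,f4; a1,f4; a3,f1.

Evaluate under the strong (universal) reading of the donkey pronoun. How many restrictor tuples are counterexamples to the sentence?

"him" takes "an applicant" as antecedent and "it" takes "a form"; both are donkey pronouns co-varying with the restrictor.
Strong reading: for every (o,f,a) with handed(o,f,a), signed(a,f).
Restrictor triples: (o1,f5,a3)→signed(a3,f5) ✓  (o2,f4,a1)→signed(a1,f4) ✓  (o2,f5,a1)→signed(a1,f5) ✗  (o2,f5,a2)→signed(a2,f5) ✓  (o3,f1,a2)→signed(a2,f1) ✓  (o3,f5,a1)→signed(a1,f5) ✗
Counterexamples (restrictor triples failing the scope): 2.

2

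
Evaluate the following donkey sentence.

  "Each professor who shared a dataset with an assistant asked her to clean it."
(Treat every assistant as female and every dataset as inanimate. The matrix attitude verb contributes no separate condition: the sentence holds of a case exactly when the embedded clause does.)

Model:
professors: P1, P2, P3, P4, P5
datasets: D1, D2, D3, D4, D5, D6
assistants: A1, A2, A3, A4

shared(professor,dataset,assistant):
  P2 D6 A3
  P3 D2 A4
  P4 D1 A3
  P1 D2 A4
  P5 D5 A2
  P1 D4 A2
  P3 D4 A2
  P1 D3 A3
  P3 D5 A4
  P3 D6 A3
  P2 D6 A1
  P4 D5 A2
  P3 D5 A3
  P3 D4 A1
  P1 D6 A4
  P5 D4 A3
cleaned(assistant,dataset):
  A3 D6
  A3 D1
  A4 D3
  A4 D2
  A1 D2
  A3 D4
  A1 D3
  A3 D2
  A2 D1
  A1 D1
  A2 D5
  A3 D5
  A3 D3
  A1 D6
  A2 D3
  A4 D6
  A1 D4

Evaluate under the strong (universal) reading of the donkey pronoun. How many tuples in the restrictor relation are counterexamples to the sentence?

3

"her" takes "an assistant" as antecedent and "it" takes "a dataset"; both are donkey pronouns co-varying with the restrictor.
Strong reading: for every (p,d,a) with shared(p,d,a), cleaned(a,d).
Restrictor triples: (P1,D2,A4)→cleaned(A4,D2) ✓  (P1,D3,A3)→cleaned(A3,D3) ✓  (P1,D4,A2)→cleaned(A2,D4) ✗  (P1,D6,A4)→cleaned(A4,D6) ✓  (P2,D6,A1)→cleaned(A1,D6) ✓  (P2,D6,A3)→cleaned(A3,D6) ✓  (P3,D2,A4)→cleaned(A4,D2) ✓  (P3,D4,A1)→cleaned(A1,D4) ✓  (P3,D4,A2)→cleaned(A2,D4) ✗  (P3,D5,A3)→cleaned(A3,D5) ✓  (P3,D5,A4)→cleaned(A4,D5) ✗  (P3,D6,A3)→cleaned(A3,D6) ✓  (P4,D1,A3)→cleaned(A3,D1) ✓  (P4,D5,A2)→cleaned(A2,D5) ✓  (P5,D4,A3)→cleaned(A3,D4) ✓  (P5,D5,A2)→cleaned(A2,D5) ✓
Counterexamples (restrictor triples failing the scope): 3.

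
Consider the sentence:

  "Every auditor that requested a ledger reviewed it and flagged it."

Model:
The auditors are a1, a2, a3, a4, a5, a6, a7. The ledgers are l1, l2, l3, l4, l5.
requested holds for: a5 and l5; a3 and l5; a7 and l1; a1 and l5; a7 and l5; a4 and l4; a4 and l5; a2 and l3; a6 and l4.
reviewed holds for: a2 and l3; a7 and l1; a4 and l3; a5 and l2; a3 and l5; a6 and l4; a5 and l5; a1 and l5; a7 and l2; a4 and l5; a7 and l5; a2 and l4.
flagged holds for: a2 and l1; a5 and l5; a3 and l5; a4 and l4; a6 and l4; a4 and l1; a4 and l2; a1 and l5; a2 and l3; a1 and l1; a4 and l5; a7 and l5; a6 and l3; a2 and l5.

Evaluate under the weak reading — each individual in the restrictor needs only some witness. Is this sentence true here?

True

"it" takes "a ledger" as antecedent — a donkey pronoun bound across the clause boundary.
Weak reading: every auditor a with some requested-ledger has at least one requested-ledger l such that reviewed(a,l) ∧ flagged(a,l).
Per auditor: a1:✓  a2:✓  a3:✓  a4:✓  a5:✓  a6:✓  a7:✓
Every auditor in the restrictor has a witness.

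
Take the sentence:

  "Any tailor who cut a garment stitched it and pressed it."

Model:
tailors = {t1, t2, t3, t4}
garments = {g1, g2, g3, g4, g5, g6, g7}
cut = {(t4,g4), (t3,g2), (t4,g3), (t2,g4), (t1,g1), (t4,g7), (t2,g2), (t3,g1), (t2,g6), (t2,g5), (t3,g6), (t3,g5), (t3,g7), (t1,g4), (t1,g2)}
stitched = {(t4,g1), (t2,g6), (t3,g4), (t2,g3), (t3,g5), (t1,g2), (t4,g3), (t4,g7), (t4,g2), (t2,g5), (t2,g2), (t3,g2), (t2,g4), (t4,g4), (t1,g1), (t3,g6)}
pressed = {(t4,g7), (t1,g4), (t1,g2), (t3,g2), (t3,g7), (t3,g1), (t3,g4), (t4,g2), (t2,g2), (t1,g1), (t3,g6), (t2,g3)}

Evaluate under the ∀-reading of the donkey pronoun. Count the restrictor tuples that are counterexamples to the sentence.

"it" takes "a garment" as antecedent — a donkey pronoun bound across the clause boundary.
Strong reading: for every (t,g) with cut(t,g), stitched(t,g) ∧ pressed(t,g).
Restrictor pairs: (t1,g1) ✓  (t1,g2) ✓  (t1,g4) ✗  (t2,g2) ✓  (t2,g4) ✗  (t2,g5) ✗  (t2,g6) ✗  (t3,g1) ✗  (t3,g2) ✓  (t3,g5) ✗  (t3,g6) ✓  (t3,g7) ✗  (t4,g3) ✗  (t4,g4) ✗  (t4,g7) ✓
Counterexamples (restrictor pairs failing the scope): 9.

9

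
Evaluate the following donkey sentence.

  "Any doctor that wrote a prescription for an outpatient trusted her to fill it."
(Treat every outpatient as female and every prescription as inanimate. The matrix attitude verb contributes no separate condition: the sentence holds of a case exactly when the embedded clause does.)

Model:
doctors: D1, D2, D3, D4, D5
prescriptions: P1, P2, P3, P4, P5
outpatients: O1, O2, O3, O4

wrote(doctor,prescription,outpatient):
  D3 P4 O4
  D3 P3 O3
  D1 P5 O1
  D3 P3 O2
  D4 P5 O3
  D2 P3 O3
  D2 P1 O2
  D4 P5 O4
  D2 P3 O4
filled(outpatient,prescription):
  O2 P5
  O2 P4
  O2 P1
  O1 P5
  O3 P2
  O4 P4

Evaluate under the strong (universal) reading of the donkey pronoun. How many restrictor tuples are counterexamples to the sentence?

"her" takes "an outpatient" as antecedent and "it" takes "a prescription"; both are donkey pronouns co-varying with the restrictor.
Strong reading: for every (d,p,o) with wrote(d,p,o), filled(o,p).
Restrictor triples: (D1,P5,O1)→filled(O1,P5) ✓  (D2,P1,O2)→filled(O2,P1) ✓  (D2,P3,O3)→filled(O3,P3) ✗  (D2,P3,O4)→filled(O4,P3) ✗  (D3,P3,O2)→filled(O2,P3) ✗  (D3,P3,O3)→filled(O3,P3) ✗  (D3,P4,O4)→filled(O4,P4) ✓  (D4,P5,O3)→filled(O3,P5) ✗  (D4,P5,O4)→filled(O4,P5) ✗
Counterexamples (restrictor triples failing the scope): 6.

6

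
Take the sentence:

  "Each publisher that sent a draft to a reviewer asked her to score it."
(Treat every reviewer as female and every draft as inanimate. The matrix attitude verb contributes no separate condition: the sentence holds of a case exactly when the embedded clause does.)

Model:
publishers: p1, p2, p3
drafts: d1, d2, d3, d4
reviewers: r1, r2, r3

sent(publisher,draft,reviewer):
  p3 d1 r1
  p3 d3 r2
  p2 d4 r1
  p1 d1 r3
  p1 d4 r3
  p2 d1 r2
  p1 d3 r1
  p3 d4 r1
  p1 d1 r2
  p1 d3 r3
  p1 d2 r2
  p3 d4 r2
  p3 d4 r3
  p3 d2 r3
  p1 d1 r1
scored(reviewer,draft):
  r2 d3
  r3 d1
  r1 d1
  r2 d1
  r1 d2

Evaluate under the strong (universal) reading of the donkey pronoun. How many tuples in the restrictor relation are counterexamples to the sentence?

9

"her" takes "a reviewer" as antecedent and "it" takes "a draft"; both are donkey pronouns co-varying with the restrictor.
Strong reading: for every (p,d,r) with sent(p,d,r), scored(r,d).
Restrictor triples: (p1,d1,r1)→scored(r1,d1) ✓  (p1,d1,r2)→scored(r2,d1) ✓  (p1,d1,r3)→scored(r3,d1) ✓  (p1,d2,r2)→scored(r2,d2) ✗  (p1,d3,r1)→scored(r1,d3) ✗  (p1,d3,r3)→scored(r3,d3) ✗  (p1,d4,r3)→scored(r3,d4) ✗  (p2,d1,r2)→scored(r2,d1) ✓  (p2,d4,r1)→scored(r1,d4) ✗  (p3,d1,r1)→scored(r1,d1) ✓  (p3,d2,r3)→scored(r3,d2) ✗  (p3,d3,r2)→scored(r2,d3) ✓  (p3,d4,r1)→scored(r1,d4) ✗  (p3,d4,r2)→scored(r2,d4) ✗  (p3,d4,r3)→scored(r3,d4) ✗
Counterexamples (restrictor triples failing the scope): 9.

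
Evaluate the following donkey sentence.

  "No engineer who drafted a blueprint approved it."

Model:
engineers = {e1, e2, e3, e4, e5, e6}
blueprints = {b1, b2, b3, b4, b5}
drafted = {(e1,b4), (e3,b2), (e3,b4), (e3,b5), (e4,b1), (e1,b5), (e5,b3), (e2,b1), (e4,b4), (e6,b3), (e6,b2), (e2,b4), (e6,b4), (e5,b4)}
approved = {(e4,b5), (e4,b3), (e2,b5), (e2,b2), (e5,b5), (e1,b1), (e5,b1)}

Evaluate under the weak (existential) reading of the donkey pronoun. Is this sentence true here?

"it" takes "a blueprint" as antecedent — a donkey pronoun bound across the clause boundary.
Truth condition: for no (e,b) with drafted(e,b) does approved(e,b) hold.
Restrictor pairs — does the scope hold? (e1,b4):fails  (e1,b5):fails  (e2,b1):fails  (e2,b4):fails  (e3,b2):fails  (e3,b4):fails  (e3,b5):fails  (e4,b1):fails  (e4,b4):fails  (e5,b3):fails  (e5,b4):fails  (e6,b2):fails  (e6,b3):fails  (e6,b4):fails
Scope holds for no restrictor pair, so the sentence is true.

True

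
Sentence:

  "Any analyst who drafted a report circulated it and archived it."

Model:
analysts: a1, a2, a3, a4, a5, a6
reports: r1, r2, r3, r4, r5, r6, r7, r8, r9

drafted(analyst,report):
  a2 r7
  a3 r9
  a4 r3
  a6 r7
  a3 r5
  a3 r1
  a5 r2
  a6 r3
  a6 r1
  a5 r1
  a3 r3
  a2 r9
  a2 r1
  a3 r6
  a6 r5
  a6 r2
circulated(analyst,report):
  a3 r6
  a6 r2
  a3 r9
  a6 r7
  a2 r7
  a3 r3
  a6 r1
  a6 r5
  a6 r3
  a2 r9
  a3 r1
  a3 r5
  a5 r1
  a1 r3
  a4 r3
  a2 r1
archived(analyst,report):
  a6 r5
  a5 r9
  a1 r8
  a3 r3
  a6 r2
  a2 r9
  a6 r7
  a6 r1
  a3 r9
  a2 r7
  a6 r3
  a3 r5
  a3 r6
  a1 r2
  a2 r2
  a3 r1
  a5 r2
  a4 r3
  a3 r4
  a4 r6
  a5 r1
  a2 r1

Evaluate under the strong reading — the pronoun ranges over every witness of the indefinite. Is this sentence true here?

"it" takes "a report" as antecedent — a donkey pronoun bound across the clause boundary.
Strong reading: for every (a,r) with drafted(a,r), circulated(a,r) ∧ archived(a,r).
Restrictor pairs: (a2,r1) ✓  (a2,r7) ✓  (a2,r9) ✓  (a3,r1) ✓  (a3,r3) ✓  (a3,r5) ✓  (a3,r6) ✓  (a3,r9) ✓  (a4,r3) ✓  (a5,r1) ✓  (a5,r2) ✗  (a6,r1) ✓  (a6,r2) ✓  (a6,r3) ✓  (a6,r5) ✓  (a6,r7) ✓
Counterexample: (a5,r2) is in drafted but fails the scope.

False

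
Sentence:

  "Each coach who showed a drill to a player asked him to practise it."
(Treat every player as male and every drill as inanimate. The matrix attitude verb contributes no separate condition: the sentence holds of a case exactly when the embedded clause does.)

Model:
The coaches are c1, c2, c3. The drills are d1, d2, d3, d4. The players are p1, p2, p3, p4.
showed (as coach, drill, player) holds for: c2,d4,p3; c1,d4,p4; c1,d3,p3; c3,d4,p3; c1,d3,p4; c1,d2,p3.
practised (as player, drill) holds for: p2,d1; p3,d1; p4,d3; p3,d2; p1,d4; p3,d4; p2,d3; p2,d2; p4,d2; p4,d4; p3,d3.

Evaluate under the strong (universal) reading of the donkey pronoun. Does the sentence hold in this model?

True

"him" takes "a player" as antecedent and "it" takes "a drill"; both are donkey pronouns co-varying with the restrictor.
Strong reading: for every (c,d,p) with showed(c,d,p), practised(p,d).
Restrictor triples: (c1,d2,p3)→practised(p3,d2) ✓  (c1,d3,p3)→practised(p3,d3) ✓  (c1,d3,p4)→practised(p4,d3) ✓  (c1,d4,p4)→practised(p4,d4) ✓  (c2,d4,p3)→practised(p3,d4) ✓  (c3,d4,p3)→practised(p3,d4) ✓
Every restrictor triple satisfies the scope.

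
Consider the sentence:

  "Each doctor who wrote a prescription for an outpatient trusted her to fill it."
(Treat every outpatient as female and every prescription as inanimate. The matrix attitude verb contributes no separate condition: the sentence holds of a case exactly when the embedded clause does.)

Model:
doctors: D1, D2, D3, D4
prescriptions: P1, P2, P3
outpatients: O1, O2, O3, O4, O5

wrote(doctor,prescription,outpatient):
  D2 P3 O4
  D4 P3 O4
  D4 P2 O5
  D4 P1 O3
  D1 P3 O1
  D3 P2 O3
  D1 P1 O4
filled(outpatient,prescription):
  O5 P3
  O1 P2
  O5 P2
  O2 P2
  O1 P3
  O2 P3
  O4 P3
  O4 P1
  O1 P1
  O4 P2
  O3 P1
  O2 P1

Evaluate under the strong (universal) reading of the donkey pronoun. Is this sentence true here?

"her" takes "an outpatient" as antecedent and "it" takes "a prescription"; both are donkey pronouns co-varying with the restrictor.
Strong reading: for every (d,p,o) with wrote(d,p,o), filled(o,p).
Restrictor triples: (D1,P1,O4)→filled(O4,P1) ✓  (D1,P3,O1)→filled(O1,P3) ✓  (D2,P3,O4)→filled(O4,P3) ✓  (D3,P2,O3)→filled(O3,P2) ✗  (D4,P1,O3)→filled(O3,P1) ✓  (D4,P2,O5)→filled(O5,P2) ✓  (D4,P3,O4)→filled(O4,P3) ✓
Counterexample: (D3,P2,O3) — filled(O3,P2) does not hold.

False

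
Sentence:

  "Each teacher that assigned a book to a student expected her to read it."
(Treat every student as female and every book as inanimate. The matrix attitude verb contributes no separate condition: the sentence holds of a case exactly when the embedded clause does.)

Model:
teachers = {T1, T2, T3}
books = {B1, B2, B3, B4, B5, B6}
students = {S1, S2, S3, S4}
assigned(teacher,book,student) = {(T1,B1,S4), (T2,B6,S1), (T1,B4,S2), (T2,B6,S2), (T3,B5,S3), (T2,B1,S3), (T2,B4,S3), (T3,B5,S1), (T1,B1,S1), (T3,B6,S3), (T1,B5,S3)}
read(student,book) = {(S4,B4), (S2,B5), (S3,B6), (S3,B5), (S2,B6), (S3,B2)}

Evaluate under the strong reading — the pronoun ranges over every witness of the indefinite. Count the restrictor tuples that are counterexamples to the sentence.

"her" takes "a student" as antecedent and "it" takes "a book"; both are donkey pronouns co-varying with the restrictor.
Strong reading: for every (t,b,s) with assigned(t,b,s), read(s,b).
Restrictor triples: (T1,B1,S1)→read(S1,B1) ✗  (T1,B1,S4)→read(S4,B1) ✗  (T1,B4,S2)→read(S2,B4) ✗  (T1,B5,S3)→read(S3,B5) ✓  (T2,B1,S3)→read(S3,B1) ✗  (T2,B4,S3)→read(S3,B4) ✗  (T2,B6,S1)→read(S1,B6) ✗  (T2,B6,S2)→read(S2,B6) ✓  (T3,B5,S1)→read(S1,B5) ✗  (T3,B5,S3)→read(S3,B5) ✓  (T3,B6,S3)→read(S3,B6) ✓
Counterexamples (restrictor triples failing the scope): 7.

7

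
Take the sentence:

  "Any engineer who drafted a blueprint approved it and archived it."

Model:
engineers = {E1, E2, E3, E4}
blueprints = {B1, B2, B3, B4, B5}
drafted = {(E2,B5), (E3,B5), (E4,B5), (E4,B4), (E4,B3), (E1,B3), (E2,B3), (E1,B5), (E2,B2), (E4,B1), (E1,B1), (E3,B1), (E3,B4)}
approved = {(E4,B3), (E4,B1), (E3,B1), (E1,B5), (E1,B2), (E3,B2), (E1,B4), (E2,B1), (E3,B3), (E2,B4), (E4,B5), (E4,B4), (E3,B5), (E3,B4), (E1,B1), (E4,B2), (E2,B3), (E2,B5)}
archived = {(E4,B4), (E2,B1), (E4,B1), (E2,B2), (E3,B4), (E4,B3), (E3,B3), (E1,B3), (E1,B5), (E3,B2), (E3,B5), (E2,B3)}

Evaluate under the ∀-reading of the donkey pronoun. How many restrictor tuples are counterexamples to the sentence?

6

"it" takes "a blueprint" as antecedent — a donkey pronoun bound across the clause boundary.
Strong reading: for every (e,b) with drafted(e,b), approved(e,b) ∧ archived(e,b).
Restrictor pairs: (E1,B1) ✗  (E1,B3) ✗  (E1,B5) ✓  (E2,B2) ✗  (E2,B3) ✓  (E2,B5) ✗  (E3,B1) ✗  (E3,B4) ✓  (E3,B5) ✓  (E4,B1) ✓  (E4,B3) ✓  (E4,B4) ✓  (E4,B5) ✗
Counterexamples (restrictor pairs failing the scope): 6.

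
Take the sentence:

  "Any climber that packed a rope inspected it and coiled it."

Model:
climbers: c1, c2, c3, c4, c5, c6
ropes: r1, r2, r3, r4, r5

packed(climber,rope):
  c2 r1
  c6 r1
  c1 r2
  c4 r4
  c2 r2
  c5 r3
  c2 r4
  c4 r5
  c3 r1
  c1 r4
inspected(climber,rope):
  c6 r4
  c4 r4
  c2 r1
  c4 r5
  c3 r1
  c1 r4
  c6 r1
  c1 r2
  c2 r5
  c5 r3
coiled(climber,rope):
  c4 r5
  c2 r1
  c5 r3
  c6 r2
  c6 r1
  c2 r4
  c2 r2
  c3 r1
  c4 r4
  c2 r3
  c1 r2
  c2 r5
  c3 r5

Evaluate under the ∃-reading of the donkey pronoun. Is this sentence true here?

True

"it" takes "a rope" as antecedent — a donkey pronoun bound across the clause boundary.
Weak reading: every climber c with some packed-rope has at least one packed-rope r such that inspected(c,r) ∧ coiled(c,r).
Per climber: c1:✓  c2:✓  c3:✓  c4:✓  c5:✓  c6:✓
Every climber in the restrictor has a witness.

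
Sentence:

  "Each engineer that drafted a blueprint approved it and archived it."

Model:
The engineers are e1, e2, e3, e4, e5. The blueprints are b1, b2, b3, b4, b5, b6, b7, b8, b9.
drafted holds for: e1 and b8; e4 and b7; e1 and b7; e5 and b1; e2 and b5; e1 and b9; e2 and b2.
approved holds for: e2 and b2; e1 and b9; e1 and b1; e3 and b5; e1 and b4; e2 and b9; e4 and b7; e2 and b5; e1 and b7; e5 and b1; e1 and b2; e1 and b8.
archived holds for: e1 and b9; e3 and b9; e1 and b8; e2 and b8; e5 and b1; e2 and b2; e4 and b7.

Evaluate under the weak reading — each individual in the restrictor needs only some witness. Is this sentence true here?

True

"it" takes "a blueprint" as antecedent — a donkey pronoun bound across the clause boundary.
Weak reading: every engineer e with some drafted-blueprint has at least one drafted-blueprint b such that approved(e,b) ∧ archived(e,b).
Per engineer: e1:✓  e2:✓  e4:✓  e5:✓
Every engineer in the restrictor has a witness.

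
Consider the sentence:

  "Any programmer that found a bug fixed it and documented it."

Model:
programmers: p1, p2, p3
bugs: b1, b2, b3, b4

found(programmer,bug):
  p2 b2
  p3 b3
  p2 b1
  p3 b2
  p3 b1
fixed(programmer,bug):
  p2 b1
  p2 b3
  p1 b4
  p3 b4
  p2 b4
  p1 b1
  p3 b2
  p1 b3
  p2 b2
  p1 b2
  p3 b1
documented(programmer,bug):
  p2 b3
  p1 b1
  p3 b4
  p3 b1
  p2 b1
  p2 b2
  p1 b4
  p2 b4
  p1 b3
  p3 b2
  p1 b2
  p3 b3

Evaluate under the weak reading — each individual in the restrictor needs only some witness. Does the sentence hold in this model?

True

"it" takes "a bug" as antecedent — a donkey pronoun bound across the clause boundary.
Weak reading: every programmer p with some found-bug has at least one found-bug b such that fixed(p,b) ∧ documented(p,b).
Per programmer: p2:✓  p3:✓
Every programmer in the restrictor has a witness.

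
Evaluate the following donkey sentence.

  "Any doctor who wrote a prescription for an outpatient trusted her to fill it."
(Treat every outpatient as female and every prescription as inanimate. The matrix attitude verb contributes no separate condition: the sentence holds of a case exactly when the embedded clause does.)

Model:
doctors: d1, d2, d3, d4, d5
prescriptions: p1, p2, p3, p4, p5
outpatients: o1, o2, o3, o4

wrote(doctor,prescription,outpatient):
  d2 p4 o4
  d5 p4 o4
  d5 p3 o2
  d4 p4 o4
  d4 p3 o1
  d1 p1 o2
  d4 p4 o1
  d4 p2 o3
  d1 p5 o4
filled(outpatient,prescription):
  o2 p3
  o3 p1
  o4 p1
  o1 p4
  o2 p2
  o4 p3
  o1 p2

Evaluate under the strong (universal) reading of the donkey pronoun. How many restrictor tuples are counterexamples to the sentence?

7

"her" takes "an outpatient" as antecedent and "it" takes "a prescription"; both are donkey pronouns co-varying with the restrictor.
Strong reading: for every (d,p,o) with wrote(d,p,o), filled(o,p).
Restrictor triples: (d1,p1,o2)→filled(o2,p1) ✗  (d1,p5,o4)→filled(o4,p5) ✗  (d2,p4,o4)→filled(o4,p4) ✗  (d4,p2,o3)→filled(o3,p2) ✗  (d4,p3,o1)→filled(o1,p3) ✗  (d4,p4,o1)→filled(o1,p4) ✓  (d4,p4,o4)→filled(o4,p4) ✗  (d5,p3,o2)→filled(o2,p3) ✓  (d5,p4,o4)→filled(o4,p4) ✗
Counterexamples (restrictor triples failing the scope): 7.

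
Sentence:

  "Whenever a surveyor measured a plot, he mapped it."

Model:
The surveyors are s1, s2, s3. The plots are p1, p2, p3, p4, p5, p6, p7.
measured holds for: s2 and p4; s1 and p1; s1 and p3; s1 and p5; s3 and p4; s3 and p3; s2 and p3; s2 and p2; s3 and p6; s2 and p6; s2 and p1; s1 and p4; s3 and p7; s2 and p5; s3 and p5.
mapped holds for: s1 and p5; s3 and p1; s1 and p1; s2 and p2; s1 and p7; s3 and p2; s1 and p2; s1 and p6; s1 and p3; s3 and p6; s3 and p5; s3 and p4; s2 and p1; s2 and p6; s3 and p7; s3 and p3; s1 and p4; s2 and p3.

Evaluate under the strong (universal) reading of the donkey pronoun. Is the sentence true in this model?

"it" takes "a plot" as antecedent — a donkey pronoun bound across the clause boundary.
Strong reading: for every (s,p) with measured(s,p), mapped(s,p).
Restrictor pairs: (s1,p1) ✓  (s1,p3) ✓  (s1,p4) ✓  (s1,p5) ✓  (s2,p1) ✓  (s2,p2) ✓  (s2,p3) ✓  (s2,p4) ✗  (s2,p5) ✗  (s2,p6) ✓  (s3,p3) ✓  (s3,p4) ✓  (s3,p5) ✓  (s3,p6) ✓  (s3,p7) ✓
Counterexample: (s2,p4) is in measured but fails the scope.

False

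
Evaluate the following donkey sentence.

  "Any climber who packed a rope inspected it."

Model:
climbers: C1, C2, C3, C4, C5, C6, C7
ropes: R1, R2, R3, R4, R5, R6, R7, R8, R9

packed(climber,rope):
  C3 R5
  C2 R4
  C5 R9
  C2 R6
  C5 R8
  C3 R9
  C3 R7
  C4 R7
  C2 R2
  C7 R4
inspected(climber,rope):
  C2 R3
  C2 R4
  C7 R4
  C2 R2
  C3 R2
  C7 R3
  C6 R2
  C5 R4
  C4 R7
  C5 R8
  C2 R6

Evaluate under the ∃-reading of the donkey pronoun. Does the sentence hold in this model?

False

"it" takes "a rope" as antecedent — a donkey pronoun bound across the clause boundary.
Weak reading: every climber c with some packed-rope has at least one packed-rope r such that inspected(c,r).
Per climber: C2:✓  C3:✗  C4:✓  C5:✓  C7:✓
C3 has no witness among its packed-ropes.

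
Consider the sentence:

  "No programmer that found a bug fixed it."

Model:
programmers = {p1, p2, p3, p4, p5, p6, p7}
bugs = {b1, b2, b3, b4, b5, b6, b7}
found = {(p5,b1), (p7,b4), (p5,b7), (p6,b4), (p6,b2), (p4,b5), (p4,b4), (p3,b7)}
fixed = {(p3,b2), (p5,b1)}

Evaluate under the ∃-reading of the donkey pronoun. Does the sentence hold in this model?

False

"it" takes "a bug" as antecedent — a donkey pronoun bound across the clause boundary.
Truth condition: for no (p,b) with found(p,b) does fixed(p,b) hold.
Restrictor pairs — does the scope hold? (p3,b7):fails  (p4,b4):fails  (p4,b5):fails  (p5,b1):holds  (p5,b7):fails  (p6,b2):fails  (p6,b4):fails  (p7,b4):fails
Scope holds for 1 pair(s), so the sentence is false.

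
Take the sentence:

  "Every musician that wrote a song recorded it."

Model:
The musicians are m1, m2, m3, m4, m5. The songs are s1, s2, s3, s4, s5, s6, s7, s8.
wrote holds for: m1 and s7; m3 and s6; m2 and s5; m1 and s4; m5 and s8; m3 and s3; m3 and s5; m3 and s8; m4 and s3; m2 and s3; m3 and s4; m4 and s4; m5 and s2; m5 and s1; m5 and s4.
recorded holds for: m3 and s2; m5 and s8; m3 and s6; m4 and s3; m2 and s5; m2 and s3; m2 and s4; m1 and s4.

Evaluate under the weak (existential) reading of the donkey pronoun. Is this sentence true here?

True

"it" takes "a song" as antecedent — a donkey pronoun bound across the clause boundary.
Weak reading: every musician m with some wrote-song has at least one wrote-song s such that recorded(m,s).
Per musician: m1:✓  m2:✓  m3:✓  m4:✓  m5:✓
Every musician in the restrictor has a witness.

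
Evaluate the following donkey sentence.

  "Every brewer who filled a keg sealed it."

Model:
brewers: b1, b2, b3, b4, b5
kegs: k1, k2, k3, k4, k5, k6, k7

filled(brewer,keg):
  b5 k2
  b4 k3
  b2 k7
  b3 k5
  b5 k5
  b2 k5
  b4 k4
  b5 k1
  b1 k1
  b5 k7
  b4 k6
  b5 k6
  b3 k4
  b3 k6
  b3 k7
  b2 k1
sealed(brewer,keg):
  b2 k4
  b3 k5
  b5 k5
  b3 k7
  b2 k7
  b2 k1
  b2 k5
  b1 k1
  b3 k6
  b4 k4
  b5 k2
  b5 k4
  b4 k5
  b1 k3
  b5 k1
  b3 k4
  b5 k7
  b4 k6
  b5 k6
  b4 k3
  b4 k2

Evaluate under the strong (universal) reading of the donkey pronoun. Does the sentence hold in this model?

True

"it" takes "a keg" as antecedent — a donkey pronoun bound across the clause boundary.
Strong reading: for every (b,k) with filled(b,k), sealed(b,k).
Restrictor pairs: (b1,k1) ✓  (b2,k1) ✓  (b2,k5) ✓  (b2,k7) ✓  (b3,k4) ✓  (b3,k5) ✓  (b3,k6) ✓  (b3,k7) ✓  (b4,k3) ✓  (b4,k4) ✓  (b4,k6) ✓  (b5,k1) ✓  (b5,k2) ✓  (b5,k5) ✓  (b5,k6) ✓  (b5,k7) ✓
Every restrictor pair satisfies the scope.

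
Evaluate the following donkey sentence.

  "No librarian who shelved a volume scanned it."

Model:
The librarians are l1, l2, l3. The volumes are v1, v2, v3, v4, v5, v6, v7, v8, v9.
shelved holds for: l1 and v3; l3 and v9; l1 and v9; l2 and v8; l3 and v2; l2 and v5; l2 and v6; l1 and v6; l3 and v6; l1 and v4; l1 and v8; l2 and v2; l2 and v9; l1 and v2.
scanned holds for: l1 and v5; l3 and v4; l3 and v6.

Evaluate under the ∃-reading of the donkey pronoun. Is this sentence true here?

"it" takes "a volume" as antecedent — a donkey pronoun bound across the clause boundary.
Truth condition: for no (l,v) with shelved(l,v) does scanned(l,v) hold.
Restrictor pairs — does the scope hold? (l1,v2):fails  (l1,v3):fails  (l1,v4):fails  (l1,v6):fails  (l1,v8):fails  (l1,v9):fails  (l2,v2):fails  (l2,v5):fails  (l2,v6):fails  (l2,v8):fails  (l2,v9):fails  (l3,v2):fails  (l3,v6):holds  (l3,v9):fails
Scope holds for 1 pair(s), so the sentence is false.

False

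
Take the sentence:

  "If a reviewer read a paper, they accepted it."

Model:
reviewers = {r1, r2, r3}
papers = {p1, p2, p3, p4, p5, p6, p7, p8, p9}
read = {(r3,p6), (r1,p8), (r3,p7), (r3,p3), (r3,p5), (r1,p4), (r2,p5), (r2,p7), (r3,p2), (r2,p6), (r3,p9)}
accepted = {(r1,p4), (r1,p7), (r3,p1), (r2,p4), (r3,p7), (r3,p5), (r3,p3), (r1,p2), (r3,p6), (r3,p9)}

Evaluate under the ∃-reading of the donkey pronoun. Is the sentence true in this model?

"it" takes "a paper" as antecedent — a donkey pronoun bound across the clause boundary.
Weak reading: every reviewer r with some read-paper has at least one read-paper p such that accepted(r,p).
Per reviewer: r1:✓  r2:✗  r3:✓
r2 has no witness among its read-papers.

False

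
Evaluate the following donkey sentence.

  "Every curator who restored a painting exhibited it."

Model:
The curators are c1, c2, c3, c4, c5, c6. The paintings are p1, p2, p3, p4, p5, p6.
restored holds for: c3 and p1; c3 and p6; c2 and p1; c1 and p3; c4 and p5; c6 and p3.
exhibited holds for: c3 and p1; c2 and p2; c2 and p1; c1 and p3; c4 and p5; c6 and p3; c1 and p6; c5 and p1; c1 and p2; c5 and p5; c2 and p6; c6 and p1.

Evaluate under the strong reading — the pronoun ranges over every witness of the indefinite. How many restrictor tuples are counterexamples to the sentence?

"it" takes "a painting" as antecedent — a donkey pronoun bound across the clause boundary.
Strong reading: for every (c,p) with restored(c,p), exhibited(c,p).
Restrictor pairs: (c1,p3) ✓  (c2,p1) ✓  (c3,p1) ✓  (c3,p6) ✗  (c4,p5) ✓  (c6,p3) ✓
Counterexamples (restrictor pairs failing the scope): 1.

1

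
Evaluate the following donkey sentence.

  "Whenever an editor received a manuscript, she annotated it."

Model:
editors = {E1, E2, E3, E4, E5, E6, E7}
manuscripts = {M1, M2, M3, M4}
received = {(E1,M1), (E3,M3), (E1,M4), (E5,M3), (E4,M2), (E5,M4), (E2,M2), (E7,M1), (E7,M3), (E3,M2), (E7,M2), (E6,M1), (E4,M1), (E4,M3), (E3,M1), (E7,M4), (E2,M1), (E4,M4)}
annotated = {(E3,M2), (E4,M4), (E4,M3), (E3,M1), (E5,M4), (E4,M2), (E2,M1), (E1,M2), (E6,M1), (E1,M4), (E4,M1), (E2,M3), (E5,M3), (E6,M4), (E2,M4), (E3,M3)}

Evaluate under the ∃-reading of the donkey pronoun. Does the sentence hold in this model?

"it" takes "a manuscript" as antecedent — a donkey pronoun bound across the clause boundary.
Weak reading: every editor e with some received-manuscript has at least one received-manuscript m such that annotated(e,m).
Per editor: E1:✓  E2:✓  E3:✓  E4:✓  E5:✓  E6:✓  E7:✗
E7 has no witness among its received-manuscripts.

False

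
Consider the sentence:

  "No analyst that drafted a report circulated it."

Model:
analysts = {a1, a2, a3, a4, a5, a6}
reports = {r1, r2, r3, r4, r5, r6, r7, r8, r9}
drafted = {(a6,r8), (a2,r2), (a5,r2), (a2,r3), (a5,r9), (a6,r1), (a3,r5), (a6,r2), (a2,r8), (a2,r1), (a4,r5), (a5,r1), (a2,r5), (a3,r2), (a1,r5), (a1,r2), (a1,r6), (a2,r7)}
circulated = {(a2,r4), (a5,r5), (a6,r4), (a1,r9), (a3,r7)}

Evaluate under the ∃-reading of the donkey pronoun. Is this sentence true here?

True

"it" takes "a report" as antecedent — a donkey pronoun bound across the clause boundary.
Truth condition: for no (a,r) with drafted(a,r) does circulated(a,r) hold.
Restrictor pairs — does the scope hold? (a1,r2):fails  (a1,r5):fails  (a1,r6):fails  (a2,r1):fails  (a2,r2):fails  (a2,r3):fails  (a2,r5):fails  (a2,r7):fails  (a2,r8):fails  (a3,r2):fails  (a3,r5):fails  (a4,r5):fails  (a5,r1):fails  (a5,r2):fails  (a5,r9):fails  (a6,r1):fails  (a6,r2):fails  (a6,r8):fails
Scope holds for no restrictor pair, so the sentence is true.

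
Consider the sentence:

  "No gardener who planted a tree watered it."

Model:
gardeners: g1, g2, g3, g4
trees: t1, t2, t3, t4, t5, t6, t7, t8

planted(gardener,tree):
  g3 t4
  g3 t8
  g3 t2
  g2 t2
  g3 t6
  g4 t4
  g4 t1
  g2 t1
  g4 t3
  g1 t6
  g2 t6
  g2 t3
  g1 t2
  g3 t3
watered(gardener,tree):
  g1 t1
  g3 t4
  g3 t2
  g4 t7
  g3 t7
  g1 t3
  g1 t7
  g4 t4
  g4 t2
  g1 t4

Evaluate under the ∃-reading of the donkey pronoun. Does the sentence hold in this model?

"it" takes "a tree" as antecedent — a donkey pronoun bound across the clause boundary.
Truth condition: for no (g,t) with planted(g,t) does watered(g,t) hold.
Restrictor pairs — does the scope hold? (g1,t2):fails  (g1,t6):fails  (g2,t1):fails  (g2,t2):fails  (g2,t3):fails  (g2,t6):fails  (g3,t2):holds  (g3,t3):fails  (g3,t4):holds  (g3,t6):fails  (g3,t8):fails  (g4,t1):fails  (g4,t3):fails  (g4,t4):holds
Scope holds for 3 pair(s), so the sentence is false.

False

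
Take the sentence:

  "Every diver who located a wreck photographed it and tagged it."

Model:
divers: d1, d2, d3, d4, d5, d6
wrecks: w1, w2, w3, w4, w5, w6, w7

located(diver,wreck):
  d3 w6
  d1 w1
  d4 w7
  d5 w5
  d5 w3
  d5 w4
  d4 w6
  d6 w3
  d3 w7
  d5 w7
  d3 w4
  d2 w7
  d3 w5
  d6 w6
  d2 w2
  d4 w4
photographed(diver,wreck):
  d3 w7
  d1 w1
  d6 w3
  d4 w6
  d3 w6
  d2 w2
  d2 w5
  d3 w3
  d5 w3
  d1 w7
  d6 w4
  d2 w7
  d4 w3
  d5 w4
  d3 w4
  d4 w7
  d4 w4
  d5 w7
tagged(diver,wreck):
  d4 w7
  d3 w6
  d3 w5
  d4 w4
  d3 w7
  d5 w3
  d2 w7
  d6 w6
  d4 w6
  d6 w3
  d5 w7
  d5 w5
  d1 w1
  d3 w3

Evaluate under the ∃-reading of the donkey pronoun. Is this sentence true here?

"it" takes "a wreck" as antecedent — a donkey pronoun bound across the clause boundary.
Weak reading: every diver d with some located-wreck has at least one located-wreck w such that photographed(d,w) ∧ tagged(d,w).
Per diver: d1:✓  d2:✓  d3:✓  d4:✓  d5:✓  d6:✓
Every diver in the restrictor has a witness.

True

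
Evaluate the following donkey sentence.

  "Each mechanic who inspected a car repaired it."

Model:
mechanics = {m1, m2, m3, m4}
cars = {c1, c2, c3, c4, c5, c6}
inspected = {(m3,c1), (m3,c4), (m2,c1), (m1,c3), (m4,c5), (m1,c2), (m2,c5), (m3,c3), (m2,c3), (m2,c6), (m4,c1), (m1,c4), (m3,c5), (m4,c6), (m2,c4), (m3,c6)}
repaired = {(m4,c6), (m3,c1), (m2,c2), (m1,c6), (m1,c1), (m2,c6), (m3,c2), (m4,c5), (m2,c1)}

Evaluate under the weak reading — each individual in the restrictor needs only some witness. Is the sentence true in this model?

False

"it" takes "a car" as antecedent — a donkey pronoun bound across the clause boundary.
Weak reading: every mechanic m with some inspected-car has at least one inspected-car c such that repaired(m,c).
Per mechanic: m1:✗  m2:✓  m3:✓  m4:✓
m1 has no witness among its inspected-cars.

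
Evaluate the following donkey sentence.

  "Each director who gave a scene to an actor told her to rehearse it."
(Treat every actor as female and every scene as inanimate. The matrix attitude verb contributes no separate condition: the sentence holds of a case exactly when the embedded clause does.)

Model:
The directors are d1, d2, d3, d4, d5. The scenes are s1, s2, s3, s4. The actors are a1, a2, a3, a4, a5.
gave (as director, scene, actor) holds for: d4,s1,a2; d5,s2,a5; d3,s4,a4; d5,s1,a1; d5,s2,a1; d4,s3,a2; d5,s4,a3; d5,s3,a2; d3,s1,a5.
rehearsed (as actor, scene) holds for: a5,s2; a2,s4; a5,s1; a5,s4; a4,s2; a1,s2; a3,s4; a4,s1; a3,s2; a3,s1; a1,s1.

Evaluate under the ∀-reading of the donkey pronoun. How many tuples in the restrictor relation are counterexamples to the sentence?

"her" takes "an actor" as antecedent and "it" takes "a scene"; both are donkey pronouns co-varying with the restrictor.
Strong reading: for every (d,s,a) with gave(d,s,a), rehearsed(a,s).
Restrictor triples: (d3,s1,a5)→rehearsed(a5,s1) ✓  (d3,s4,a4)→rehearsed(a4,s4) ✗  (d4,s1,a2)→rehearsed(a2,s1) ✗  (d4,s3,a2)→rehearsed(a2,s3) ✗  (d5,s1,a1)→rehearsed(a1,s1) ✓  (d5,s2,a1)→rehearsed(a1,s2) ✓  (d5,s2,a5)→rehearsed(a5,s2) ✓  (d5,s3,a2)→rehearsed(a2,s3) ✗  (d5,s4,a3)→rehearsed(a3,s4) ✓
Counterexamples (restrictor triples failing the scope): 4.

4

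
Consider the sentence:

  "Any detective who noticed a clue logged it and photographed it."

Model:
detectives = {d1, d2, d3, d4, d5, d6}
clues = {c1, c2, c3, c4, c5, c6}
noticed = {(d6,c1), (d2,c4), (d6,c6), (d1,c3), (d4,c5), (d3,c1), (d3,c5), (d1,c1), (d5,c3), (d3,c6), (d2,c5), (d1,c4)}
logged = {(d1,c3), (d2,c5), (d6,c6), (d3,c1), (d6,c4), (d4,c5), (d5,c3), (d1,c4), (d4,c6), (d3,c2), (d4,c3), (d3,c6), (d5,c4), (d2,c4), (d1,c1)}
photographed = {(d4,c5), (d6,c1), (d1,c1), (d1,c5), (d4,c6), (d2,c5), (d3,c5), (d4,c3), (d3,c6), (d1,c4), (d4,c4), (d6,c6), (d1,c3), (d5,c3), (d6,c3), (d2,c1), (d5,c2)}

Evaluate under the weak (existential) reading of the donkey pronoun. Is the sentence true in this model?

"it" takes "a clue" as antecedent — a donkey pronoun bound across the clause boundary.
Weak reading: every detective d with some noticed-clue has at least one noticed-clue c such that logged(d,c) ∧ photographed(d,c).
Per detective: d1:✓  d2:✓  d3:✓  d4:✓  d5:✓  d6:✓
Every detective in the restrictor has a witness.

True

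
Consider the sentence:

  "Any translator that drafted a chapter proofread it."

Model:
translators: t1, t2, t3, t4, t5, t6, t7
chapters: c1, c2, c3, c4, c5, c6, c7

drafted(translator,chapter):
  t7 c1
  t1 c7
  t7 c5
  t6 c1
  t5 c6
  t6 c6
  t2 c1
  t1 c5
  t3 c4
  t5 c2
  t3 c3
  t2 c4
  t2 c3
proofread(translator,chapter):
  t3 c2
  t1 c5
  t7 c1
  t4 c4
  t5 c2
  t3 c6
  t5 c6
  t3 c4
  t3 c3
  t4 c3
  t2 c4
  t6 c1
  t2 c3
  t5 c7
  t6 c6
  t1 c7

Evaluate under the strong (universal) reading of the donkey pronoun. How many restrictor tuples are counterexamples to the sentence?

"it" takes "a chapter" as antecedent — a donkey pronoun bound across the clause boundary.
Strong reading: for every (t,c) with drafted(t,c), proofread(t,c).
Restrictor pairs: (t1,c5) ✓  (t1,c7) ✓  (t2,c1) ✗  (t2,c3) ✓  (t2,c4) ✓  (t3,c3) ✓  (t3,c4) ✓  (t5,c2) ✓  (t5,c6) ✓  (t6,c1) ✓  (t6,c6) ✓  (t7,c1) ✓  (t7,c5) ✗
Counterexamples (restrictor pairs failing the scope): 2.

2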